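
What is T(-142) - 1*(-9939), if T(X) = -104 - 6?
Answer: 9829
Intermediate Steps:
T(X) = -110
T(-142) - 1*(-9939) = -110 - 1*(-9939) = -110 + 9939 = 9829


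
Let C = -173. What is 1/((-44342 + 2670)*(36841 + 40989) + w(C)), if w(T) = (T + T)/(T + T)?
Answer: -1/3243331759 ≈ -3.0832e-10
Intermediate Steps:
w(T) = 1 (w(T) = (2*T)/((2*T)) = (2*T)*(1/(2*T)) = 1)
1/((-44342 + 2670)*(36841 + 40989) + w(C)) = 1/((-44342 + 2670)*(36841 + 40989) + 1) = 1/(-41672*77830 + 1) = 1/(-3243331760 + 1) = 1/(-3243331759) = -1/3243331759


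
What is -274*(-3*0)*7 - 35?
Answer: -35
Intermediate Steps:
-274*(-3*0)*7 - 35 = -0*7 - 35 = -274*0 - 35 = 0 - 35 = -35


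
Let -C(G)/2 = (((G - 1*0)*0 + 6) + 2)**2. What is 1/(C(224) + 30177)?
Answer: 1/30049 ≈ 3.3279e-5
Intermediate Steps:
C(G) = -128 (C(G) = -2*(((G - 1*0)*0 + 6) + 2)**2 = -2*(((G + 0)*0 + 6) + 2)**2 = -2*((G*0 + 6) + 2)**2 = -2*((0 + 6) + 2)**2 = -2*(6 + 2)**2 = -2*8**2 = -2*64 = -128)
1/(C(224) + 30177) = 1/(-128 + 30177) = 1/30049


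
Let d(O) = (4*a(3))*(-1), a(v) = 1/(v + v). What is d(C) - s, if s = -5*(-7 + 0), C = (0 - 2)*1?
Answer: -107/3 ≈ -35.667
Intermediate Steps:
C = -2 (C = -2*1 = -2)
a(v) = 1/(2*v)
d(O) = -⅔ (d(O) = (4*((½)/3))*(-1) = (4*((½)*(⅓)))*(-1) = (4*(⅙))*(-1) = (⅔)*(-1) = -⅔)
s = 35 (s = -5*(-7) = 35)
d(C) - s = -⅔ - 1*35 = -⅔ - 35 = -107/3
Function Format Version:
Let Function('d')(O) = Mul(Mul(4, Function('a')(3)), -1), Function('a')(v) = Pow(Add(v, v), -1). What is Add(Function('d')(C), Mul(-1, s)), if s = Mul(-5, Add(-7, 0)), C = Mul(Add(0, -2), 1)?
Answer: Rational(-107, 3) ≈ -35.667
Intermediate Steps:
C = -2 (C = Mul(-2, 1) = -2)
Function('a')(v) = Mul(Rational(1, 2), Pow(v, -1)) (Function('a')(v) = Pow(Mul(2, v), -1) = Mul(Rational(1, 2), Pow(v, -1)))
Function('d')(O) = Rational(-2, 3) (Function('d')(O) = Mul(Mul(4, Mul(Rational(1, 2), Pow(3, -1))), -1) = Mul(Mul(4, Mul(Rational(1, 2), Rational(1, 3))), -1) = Mul(Mul(4, Rational(1, 6)), -1) = Mul(Rational(2, 3), -1) = Rational(-2, 3))
s = 35 (s = Mul(-5, -7) = 35)
Add(Function('d')(C), Mul(-1, s)) = Add(Rational(-2, 3), Mul(-1, 35)) = Add(Rational(-2, 3), -35) = Rational(-107, 3)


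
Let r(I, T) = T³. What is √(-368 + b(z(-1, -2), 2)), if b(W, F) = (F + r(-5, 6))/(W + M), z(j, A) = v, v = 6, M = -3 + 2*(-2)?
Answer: I*√586 ≈ 24.207*I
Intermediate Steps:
M = -7 (M = -3 - 4 = -7)
z(j, A) = 6
b(W, F) = (216 + F)/(-7 + W) (b(W, F) = (F + 6³)/(W - 7) = (F + 216)/(-7 + W) = (216 + F)/(-7 + W))
√(-368 + b(z(-1, -2), 2)) = √(-368 + (216 + 2)/(-7 + 6)) = √(-368 + 218/(-1)) = √(-368 - 1*218) = √(-368 - 218) = √(-586) = I*√586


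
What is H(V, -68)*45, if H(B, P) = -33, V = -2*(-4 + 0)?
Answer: -1485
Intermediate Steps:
V = 8 (V = -2*(-4) = 8)
H(V, -68)*45 = -33*45 = -1485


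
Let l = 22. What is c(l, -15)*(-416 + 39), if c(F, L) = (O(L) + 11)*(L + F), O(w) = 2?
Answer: -34307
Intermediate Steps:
c(F, L) = 13*F + 13*L (c(F, L) = (2 + 11)*(L + F) = 13*(F + L) = 13*F + 13*L)
c(l, -15)*(-416 + 39) = (13*22 + 13*(-15))*(-416 + 39) = (286 - 195)*(-377) = 91*(-377) = -34307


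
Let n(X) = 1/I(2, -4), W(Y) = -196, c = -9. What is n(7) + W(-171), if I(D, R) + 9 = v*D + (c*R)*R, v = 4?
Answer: -28421/145 ≈ -196.01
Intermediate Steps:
I(D, R) = -9 - 9*R**2 + 4*D (I(D, R) = -9 + (4*D + (-9*R)*R) = -9 + (4*D - 9*R**2) = -9 + (-9*R**2 + 4*D) = -9 - 9*R**2 + 4*D)
n(X) = -1/145 (n(X) = 1/(-9 - 9*(-4)**2 + 4*2) = 1/(-9 - 9*16 + 8) = 1/(-9 - 144 + 8) = 1/(-145) = -1/145)
n(7) + W(-171) = -1/145 - 196 = -28421/145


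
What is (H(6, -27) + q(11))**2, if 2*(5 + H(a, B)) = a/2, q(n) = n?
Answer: 225/4 ≈ 56.250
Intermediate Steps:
H(a, B) = -5 + a/4 (H(a, B) = -5 + (a/2)/2 = -5 + a/4)
(H(6, -27) + q(11))**2 = ((-5 + (1/4)*6) + 11)**2 = ((-5 + 3/2) + 11)**2 = (-7/2 + 11)**2 = (15/2)**2 = 225/4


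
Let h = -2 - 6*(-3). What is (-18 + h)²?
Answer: 4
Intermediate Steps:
h = 16 (h = -2 + 18 = 16)
(-18 + h)² = (-18 + 16)² = (-2)² = 4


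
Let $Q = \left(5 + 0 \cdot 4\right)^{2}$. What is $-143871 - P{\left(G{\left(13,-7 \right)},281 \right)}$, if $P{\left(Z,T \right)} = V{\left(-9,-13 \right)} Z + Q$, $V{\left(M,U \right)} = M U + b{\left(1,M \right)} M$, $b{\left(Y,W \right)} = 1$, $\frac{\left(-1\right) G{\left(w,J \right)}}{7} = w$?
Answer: $-134068$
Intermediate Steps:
$G{\left(w,J \right)} = - 7 w$
$Q = 25$ ($Q = \left(5 + 0\right)^{2} = 5^{2} = 25$)
$V{\left(M,U \right)} = M + M U$ ($V{\left(M,U \right)} = M U + 1 M = M U + M = M + M U$)
$P{\left(Z,T \right)} = 25 + 108 Z$ ($P{\left(Z,T \right)} = - 9 \left(1 - 13\right) Z + 25 = \left(-9\right) \left(-12\right) Z + 25 = 108 Z + 25 = 25 + 108 Z$)
$-143871 - P{\left(G{\left(13,-7 \right)},281 \right)} = -143871 - \left(25 + 108 \left(\left(-7\right) 13\right)\right) = -143871 - \left(25 + 108 \left(-91\right)\right) = -143871 - \left(25 - 9828\right) = -143871 - -9803 = -143871 + 9803 = -134068$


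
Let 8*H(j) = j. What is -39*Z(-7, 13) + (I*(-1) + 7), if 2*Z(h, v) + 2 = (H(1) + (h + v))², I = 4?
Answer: -88263/128 ≈ -689.55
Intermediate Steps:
H(j) = j/8
Z(h, v) = -1 + (⅛ + h + v)²/2 (Z(h, v) = -1 + ((⅛)*1 + (h + v))²/2 = -1 + (⅛ + (h + v))²/2 = -1 + (⅛ + h + v)²/2)
-39*Z(-7, 13) + (I*(-1) + 7) = -39*(-1 + (1 + 8*(-7) + 8*13)²/128) + (4*(-1) + 7) = -39*(-1 + (1 - 56 + 104)²/128) + (-4 + 7) = -39*(-1 + (1/128)*49²) + 3 = -39*(-1 + (1/128)*2401) + 3 = -39*(-1 + 2401/128) + 3 = -39*2273/128 + 3 = -88647/128 + 3 = -88263/128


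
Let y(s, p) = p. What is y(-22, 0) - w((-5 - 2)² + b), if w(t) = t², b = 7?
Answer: -3136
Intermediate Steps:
y(-22, 0) - w((-5 - 2)² + b) = 0 - ((-5 - 2)² + 7)² = 0 - ((-7)² + 7)² = 0 - (49 + 7)² = 0 - 1*56² = 0 - 1*3136 = 0 - 3136 = -3136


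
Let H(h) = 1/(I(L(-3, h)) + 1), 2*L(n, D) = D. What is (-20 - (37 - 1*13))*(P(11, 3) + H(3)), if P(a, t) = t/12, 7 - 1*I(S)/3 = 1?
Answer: -253/19 ≈ -13.316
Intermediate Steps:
L(n, D) = D/2
I(S) = 18 (I(S) = 21 - 3*1 = 21 - 3 = 18)
P(a, t) = t/12 (P(a, t) = t*(1/12) = t/12)
H(h) = 1/19 (H(h) = 1/(18 + 1) = 1/19)
(-20 - (37 - 1*13))*(P(11, 3) + H(3)) = (-20 - (37 - 1*13))*((1/12)*3 + 1/19) = (-20 - (37 - 13))*(¼ + 1/19) = (-20 - 1*24)*(23/76) = (-20 - 24)*(23/76) = -44*23/76 = -253/19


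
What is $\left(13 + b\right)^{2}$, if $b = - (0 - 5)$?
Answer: $324$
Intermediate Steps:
$b = 5$ ($b = \left(-1\right) \left(-5\right) = 5$)
$\left(13 + b\right)^{2} = \left(13 + 5\right)^{2} = 18^{2} = 324$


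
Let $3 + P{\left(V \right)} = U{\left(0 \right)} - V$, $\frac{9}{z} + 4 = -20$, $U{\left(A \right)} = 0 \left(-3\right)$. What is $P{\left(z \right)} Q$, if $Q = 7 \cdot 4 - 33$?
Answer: $\frac{105}{8} \approx 13.125$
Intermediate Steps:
$U{\left(A \right)} = 0$
$z = - \frac{3}{8}$ ($z = \frac{9}{-4 - 20} = \frac{9}{-24} = 9 \left(- \frac{1}{24}\right) = - \frac{3}{8} \approx -0.375$)
$P{\left(V \right)} = -3 - V$ ($P{\left(V \right)} = -3 + \left(0 - V\right) = -3 - V$)
$Q = -5$ ($Q = 28 - 33 = -5$)
$P{\left(z \right)} Q = \left(-3 - - \frac{3}{8}\right) \left(-5\right) = \left(-3 + \frac{3}{8}\right) \left(-5\right) = \left(- \frac{21}{8}\right) \left(-5\right) = \frac{105}{8}$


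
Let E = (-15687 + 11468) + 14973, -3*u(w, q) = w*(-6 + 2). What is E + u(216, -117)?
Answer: 11042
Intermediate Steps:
u(w, q) = 4*w/3 (u(w, q) = -w*(-6 + 2)/3 = -w*(-4)/3 = -(-4)*w/3 = 4*w/3)
E = 10754 (E = -4219 + 14973 = 10754)
E + u(216, -117) = 10754 + (4/3)*216 = 10754 + 288 = 11042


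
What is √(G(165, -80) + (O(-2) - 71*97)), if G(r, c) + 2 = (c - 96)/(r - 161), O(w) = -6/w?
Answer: 3*I*√770 ≈ 83.247*I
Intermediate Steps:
G(r, c) = -2 + (-96 + c)/(-161 + r) (G(r, c) = -2 + (c - 96)/(r - 161) = -2 + (-96 + c)/(-161 + r))
√(G(165, -80) + (O(-2) - 71*97)) = √((226 - 80 - 2*165)/(-161 + 165) + (-6/(-2) - 71*97)) = √((226 - 80 - 330)/4 + (-6*(-½) - 6887)) = √((¼)*(-184) + (3 - 6887)) = √(-46 - 6884) = √(-6930) = 3*I*√770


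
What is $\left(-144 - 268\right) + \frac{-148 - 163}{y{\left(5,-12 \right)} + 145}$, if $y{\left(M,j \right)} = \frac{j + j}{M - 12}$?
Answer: $- \frac{430245}{1039} \approx -414.1$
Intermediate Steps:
$y{\left(M,j \right)} = \frac{2 j}{-12 + M}$
$\left(-144 - 268\right) + \frac{-148 - 163}{y{\left(5,-12 \right)} + 145} = \left(-144 - 268\right) + \frac{-148 - 163}{2 \left(-12\right) \frac{1}{-12 + 5} + 145} = -412 - \frac{311}{2 \left(-12\right) \frac{1}{-7} + 145} = -412 - \frac{311}{2 \left(-12\right) \left(- \frac{1}{7}\right) + 145} = -412 - \frac{311}{\frac{24}{7} + 145} = -412 - \frac{311}{\frac{1039}{7}} = -412 - \frac{2177}{1039} = - \frac{430245}{1039}$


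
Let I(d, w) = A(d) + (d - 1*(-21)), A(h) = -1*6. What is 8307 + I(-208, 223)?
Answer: 8114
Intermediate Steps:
A(h) = -6
I(d, w) = 15 + d (I(d, w) = -6 + (d - 1*(-21)) = -6 + (d + 21) = -6 + (21 + d) = 15 + d)
8307 + I(-208, 223) = 8307 + (15 - 208) = 8307 - 193 = 8114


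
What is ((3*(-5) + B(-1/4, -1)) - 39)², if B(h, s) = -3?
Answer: 3249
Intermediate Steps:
((3*(-5) + B(-1/4, -1)) - 39)² = ((3*(-5) - 3) - 39)² = ((-15 - 3) - 39)² = (-18 - 39)² = (-57)² = 3249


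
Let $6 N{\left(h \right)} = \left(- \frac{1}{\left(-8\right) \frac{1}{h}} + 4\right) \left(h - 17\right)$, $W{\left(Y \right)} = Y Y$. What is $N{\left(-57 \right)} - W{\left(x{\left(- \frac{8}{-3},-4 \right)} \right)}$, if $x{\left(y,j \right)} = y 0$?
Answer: $\frac{925}{24} \approx 38.542$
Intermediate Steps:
$x{\left(y,j \right)} = 0$
$W{\left(Y \right)} = Y^{2}$
$N{\left(h \right)} = \frac{\left(-17 + h\right) \left(4 + \frac{h}{8}\right)}{6}$ ($N{\left(h \right)} = \frac{\left(- \frac{1}{\left(-8\right) \frac{1}{h}} + 4\right) \left(h - 17\right)}{6} = \frac{\left(- \frac{\left(-1\right) h}{8} + 4\right) \left(-17 + h\right)}{6} = \frac{\left(\frac{h}{8} + 4\right) \left(-17 + h\right)}{6} = \frac{\left(4 + \frac{h}{8}\right) \left(-17 + h\right)}{6} = \frac{\left(-17 + h\right) \left(4 + \frac{h}{8}\right)}{6}$)
$N{\left(-57 \right)} - W{\left(x{\left(- \frac{8}{-3},-4 \right)} \right)} = \left(- \frac{34}{3} + \frac{\left(-57\right)^{2}}{48} + \frac{5}{16} \left(-57\right)\right) - 0^{2} = \left(- \frac{34}{3} + \frac{1}{48} \cdot 3249 - \frac{285}{16}\right) - 0 = \left(- \frac{34}{3} + \frac{1083}{16} - \frac{285}{16}\right) + 0 = \frac{925}{24} + 0 = \frac{925}{24}$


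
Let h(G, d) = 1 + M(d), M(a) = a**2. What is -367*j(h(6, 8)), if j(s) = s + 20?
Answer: -31195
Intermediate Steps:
h(G, d) = 1 + d**2
j(s) = 20 + s
-367*j(h(6, 8)) = -367*(20 + (1 + 8**2)) = -367*(20 + (1 + 64)) = -367*(20 + 65) = -367*85 = -31195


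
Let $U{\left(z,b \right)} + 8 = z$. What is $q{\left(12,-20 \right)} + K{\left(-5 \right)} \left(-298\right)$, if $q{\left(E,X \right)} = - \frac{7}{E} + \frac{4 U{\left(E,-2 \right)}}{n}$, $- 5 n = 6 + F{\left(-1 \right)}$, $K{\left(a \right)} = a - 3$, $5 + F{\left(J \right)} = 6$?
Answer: $\frac{199247}{84} \approx 2372.0$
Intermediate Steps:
$U{\left(z,b \right)} = -8 + z$
$F{\left(J \right)} = 1$ ($F{\left(J \right)} = -5 + 6 = 1$)
$K{\left(a \right)} = -3 + a$ ($K{\left(a \right)} = a - 3 = -3 + a$)
$n = - \frac{7}{5}$ ($n = - \frac{6 + 1}{5} = \left(- \frac{1}{5}\right) 7 = - \frac{7}{5} \approx -1.4$)
$q{\left(E,X \right)} = \frac{160}{7} - \frac{7}{E} - \frac{20 E}{7}$ ($q{\left(E,X \right)} = - \frac{7}{E} + \frac{4 \left(-8 + E\right)}{- \frac{7}{5}} = - \frac{7}{E} + \left(-32 + 4 E\right) \left(- \frac{5}{7}\right) = - \frac{7}{E} - \left(- \frac{160}{7} + \frac{20 E}{7}\right) = \frac{160}{7} - \frac{7}{E} - \frac{20 E}{7}$)
$q{\left(12,-20 \right)} + K{\left(-5 \right)} \left(-298\right) = \frac{-49 + 20 \cdot 12 \left(8 - 12\right)}{7 \cdot 12} + \left(-3 - 5\right) \left(-298\right) = \frac{1}{7} \cdot \frac{1}{12} \left(-49 + 20 \cdot 12 \left(8 - 12\right)\right) - -2384 = \frac{1}{7} \cdot \frac{1}{12} \left(-49 + 20 \cdot 12 \left(-4\right)\right) + 2384 = \frac{1}{7} \cdot \frac{1}{12} \left(-49 - 960\right) + 2384 = \frac{1}{7} \cdot \frac{1}{12} \left(-1009\right) + 2384 = - \frac{1009}{84} + 2384 = \frac{199247}{84}$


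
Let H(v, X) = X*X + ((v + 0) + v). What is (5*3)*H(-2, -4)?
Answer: 180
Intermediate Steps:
H(v, X) = X² + 2*v (H(v, X) = X² + (v + v) = X² + 2*v)
(5*3)*H(-2, -4) = (5*3)*((-4)² + 2*(-2)) = 15*(16 - 4) = 15*12 = 180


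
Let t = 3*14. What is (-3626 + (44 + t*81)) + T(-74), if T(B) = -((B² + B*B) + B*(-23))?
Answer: -12834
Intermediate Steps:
t = 42
T(B) = -2*B² + 23*B (T(B) = -((B² + B²) - 23*B) = -(2*B² - 23*B) = -(-23*B + 2*B²) = -2*B² + 23*B)
(-3626 + (44 + t*81)) + T(-74) = (-3626 + (44 + 42*81)) - 74*(23 - 2*(-74)) = (-3626 + (44 + 3402)) - 74*(23 + 148) = (-3626 + 3446) - 74*171 = -180 - 12654 = -12834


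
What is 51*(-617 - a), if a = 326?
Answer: -48093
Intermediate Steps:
51*(-617 - a) = 51*(-617 - 1*326) = 51*(-617 - 326) = 51*(-943) = -48093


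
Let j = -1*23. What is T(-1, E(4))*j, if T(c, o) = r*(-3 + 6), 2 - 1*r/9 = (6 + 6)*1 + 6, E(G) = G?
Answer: 9936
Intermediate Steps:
j = -23
r = -144 (r = 18 - 9*((6 + 6)*1 + 6) = 18 - 9*(12*1 + 6) = 18 - 9*(12 + 6) = 18 - 9*18 = 18 - 162 = -144)
T(c, o) = -432 (T(c, o) = -144*(-3 + 6) = -144*3 = -432)
T(-1, E(4))*j = -432*(-23) = 9936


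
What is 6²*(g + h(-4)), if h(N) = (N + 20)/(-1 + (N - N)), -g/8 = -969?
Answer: 278496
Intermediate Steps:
g = 7752 (g = -8*(-969) = 7752)
h(N) = -20 - N (h(N) = (20 + N)/(-1 + 0) = (20 + N)/(-1) = (20 + N)*(-1) = -20 - N)
6²*(g + h(-4)) = 6²*(7752 + (-20 - 1*(-4))) = 36*(7752 + (-20 + 4)) = 36*(7752 - 16) = 36*7736 = 278496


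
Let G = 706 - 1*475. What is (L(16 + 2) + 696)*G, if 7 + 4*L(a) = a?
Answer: 645645/4 ≈ 1.6141e+5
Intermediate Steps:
L(a) = -7/4 + a/4
G = 231 (G = 706 - 475 = 231)
(L(16 + 2) + 696)*G = ((-7/4 + (16 + 2)/4) + 696)*231 = ((-7/4 + (¼)*18) + 696)*231 = ((-7/4 + 9/2) + 696)*231 = (11/4 + 696)*231 = (2795/4)*231 = 645645/4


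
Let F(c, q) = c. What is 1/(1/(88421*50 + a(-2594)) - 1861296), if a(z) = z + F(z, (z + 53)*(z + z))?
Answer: -4415862/8219226277151 ≈ -5.3726e-7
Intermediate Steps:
a(z) = 2*z (a(z) = z + z = 2*z)
1/(1/(88421*50 + a(-2594)) - 1861296) = 1/(1/(88421*50 + 2*(-2594)) - 1861296) = 1/(1/(4421050 - 5188) - 1861296) = 1/(1/4415862 - 1861296) = 1/(-8219226277151/4415862) = -4415862/8219226277151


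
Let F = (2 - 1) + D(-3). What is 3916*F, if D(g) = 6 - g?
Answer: 39160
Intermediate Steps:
F = 10 (F = (2 - 1) + (6 - 1*(-3)) = 1 + (6 + 3) = 1 + 9 = 10)
3916*F = 3916*10 = 39160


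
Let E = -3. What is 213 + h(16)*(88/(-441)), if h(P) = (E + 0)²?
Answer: 10349/49 ≈ 211.20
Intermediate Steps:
h(P) = 9 (h(P) = (-3 + 0)² = (-3)² = 9)
213 + h(16)*(88/(-441)) = 213 + 9*(88/(-441)) = 213 + 9*(88*(-1/441)) = 213 + 9*(-88/441) = 213 - 88/49 = 10349/49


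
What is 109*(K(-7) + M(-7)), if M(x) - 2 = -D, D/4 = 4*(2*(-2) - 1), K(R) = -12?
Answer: 7630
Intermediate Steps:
D = -80 (D = 4*(4*(2*(-2) - 1)) = 4*(4*(-4 - 1)) = 4*(4*(-5)) = 4*(-20) = -80)
M(x) = 82 (M(x) = 2 - 1*(-80) = 2 + 80 = 82)
109*(K(-7) + M(-7)) = 109*(-12 + 82) = 109*70 = 7630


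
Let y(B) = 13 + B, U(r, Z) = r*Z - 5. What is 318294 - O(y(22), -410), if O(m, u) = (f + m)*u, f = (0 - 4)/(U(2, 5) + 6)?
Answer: 3657444/11 ≈ 3.3250e+5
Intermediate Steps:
U(r, Z) = -5 + Z*r (U(r, Z) = Z*r - 5 = -5 + Z*r)
f = -4/11 (f = (0 - 4)/((-5 + 5*2) + 6) = -4/((-5 + 10) + 6) = -4/(5 + 6) = -4/11 ≈ -0.36364)
O(m, u) = u*(-4/11 + m) (O(m, u) = (-4/11 + m)*u = u*(-4/11 + m))
318294 - O(y(22), -410) = 318294 - (-410)*(-4 + 11*(13 + 22))/11 = 318294 - (-410)*(-4 + 11*35)/11 = 318294 - (-410)*(-4 + 385)/11 = 318294 - (-410)*381/11 = 318294 - 1*(-156210/11) = 318294 + 156210/11 = 3657444/11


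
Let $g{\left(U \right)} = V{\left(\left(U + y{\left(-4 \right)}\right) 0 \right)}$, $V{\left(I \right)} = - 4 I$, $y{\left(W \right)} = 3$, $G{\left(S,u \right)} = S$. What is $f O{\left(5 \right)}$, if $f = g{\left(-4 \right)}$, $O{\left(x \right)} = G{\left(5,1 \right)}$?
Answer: $0$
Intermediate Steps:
$O{\left(x \right)} = 5$
$g{\left(U \right)} = 0$ ($g{\left(U \right)} = - 4 \left(U + 3\right) 0 = - 4 \left(3 + U\right) 0 = \left(-4\right) 0 = 0$)
$f = 0$
$f O{\left(5 \right)} = 0 \cdot 5 = 0$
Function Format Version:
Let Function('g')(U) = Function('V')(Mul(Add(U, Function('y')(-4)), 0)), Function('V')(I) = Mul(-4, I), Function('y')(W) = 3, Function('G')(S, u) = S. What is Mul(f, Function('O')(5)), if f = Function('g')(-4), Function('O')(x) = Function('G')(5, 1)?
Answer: 0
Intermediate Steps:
Function('O')(x) = 5
Function('g')(U) = 0 (Function('g')(U) = Mul(-4, Mul(Add(U, 3), 0)) = Mul(-4, Mul(Add(3, U), 0)) = Mul(-4, 0) = 0)
f = 0
Mul(f, Function('O')(5)) = Mul(0, 5) = 0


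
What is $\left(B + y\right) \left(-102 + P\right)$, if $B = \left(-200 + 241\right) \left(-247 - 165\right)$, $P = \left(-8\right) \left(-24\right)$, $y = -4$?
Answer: $-1520640$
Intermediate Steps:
$P = 192$
$B = -16892$ ($B = 41 \left(-412\right) = -16892$)
$\left(B + y\right) \left(-102 + P\right) = \left(-16892 - 4\right) \left(-102 + 192\right) = \left(-16896\right) 90 = -1520640$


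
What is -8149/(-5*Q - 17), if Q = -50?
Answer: -8149/233 ≈ -34.974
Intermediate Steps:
-8149/(-5*Q - 17) = -8149/(-5*(-50) - 17) = -8149/(250 - 17) = -8149/233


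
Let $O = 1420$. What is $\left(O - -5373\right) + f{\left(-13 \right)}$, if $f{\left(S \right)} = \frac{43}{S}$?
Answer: $\frac{88266}{13} \approx 6789.7$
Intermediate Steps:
$\left(O - -5373\right) + f{\left(-13 \right)} = \left(1420 - -5373\right) + \frac{43}{-13} = \left(1420 + 5373\right) + 43 \left(- \frac{1}{13}\right) = 6793 - \frac{43}{13} = \frac{88266}{13}$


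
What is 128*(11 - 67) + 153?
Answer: -7015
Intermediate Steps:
128*(11 - 67) + 153 = 128*(-56) + 153 = -7168 + 153 = -7015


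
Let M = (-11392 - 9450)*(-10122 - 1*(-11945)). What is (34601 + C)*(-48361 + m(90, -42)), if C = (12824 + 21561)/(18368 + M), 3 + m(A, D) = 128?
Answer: -31691732923807534/18988299 ≈ -1.6690e+9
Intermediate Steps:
m(A, D) = 125 (m(A, D) = -3 + 128 = 125)
M = -37994966 (M = -20842*(-10122 + 11945) = -20842*1823 = -37994966)
C = -34385/37976598 (C = (12824 + 21561)/(18368 - 37994966) = 34385/(-37976598) = 34385*(-1/37976598) = -34385/37976598 ≈ -0.00090543)
(34601 + C)*(-48361 + m(90, -42)) = (34601 - 34385/37976598)*(-48361 + 125) = (1314028233013/37976598)*(-48236) = -31691732923807534/18988299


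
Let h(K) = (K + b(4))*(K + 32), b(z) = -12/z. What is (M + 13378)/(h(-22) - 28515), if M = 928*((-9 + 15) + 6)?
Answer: -24514/28765 ≈ -0.85222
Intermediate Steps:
M = 11136 (M = 928*(6 + 6) = 928*12 = 11136)
h(K) = (-3 + K)*(32 + K) (h(K) = (K - 12/4)*(K + 32) = (K - 12*1/4)*(32 + K) = (K - 3)*(32 + K) = (-3 + K)*(32 + K))
(M + 13378)/(h(-22) - 28515) = (11136 + 13378)/((-96 + (-22)**2 + 29*(-22)) - 28515) = 24514/((-96 + 484 - 638) - 28515) = 24514/(-250 - 28515) = 24514/(-28765) = 24514*(-1/28765) = -24514/28765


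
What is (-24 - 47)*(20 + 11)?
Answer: -2201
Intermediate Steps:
(-24 - 47)*(20 + 11) = -71*31 = -2201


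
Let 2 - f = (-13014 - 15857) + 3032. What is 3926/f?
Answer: 3926/25841 ≈ 0.15193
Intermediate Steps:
f = 25841 (f = 2 - ((-13014 - 15857) + 3032) = 2 - (-28871 + 3032) = 2 - 1*(-25839) = 2 + 25839 = 25841)
3926/f = 3926/25841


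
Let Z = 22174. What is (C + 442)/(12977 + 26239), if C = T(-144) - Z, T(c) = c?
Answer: -1823/3268 ≈ -0.55783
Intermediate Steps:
C = -22318 (C = -144 - 1*22174 = -144 - 22174 = -22318)
(C + 442)/(12977 + 26239) = (-22318 + 442)/(12977 + 26239) = -21876/39216 = -21876*1/39216 = -1823/3268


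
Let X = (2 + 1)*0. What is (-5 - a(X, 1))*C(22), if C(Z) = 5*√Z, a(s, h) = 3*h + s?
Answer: -40*√22 ≈ -187.62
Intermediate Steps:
X = 0 (X = 3*0 = 0)
a(s, h) = s + 3*h
(-5 - a(X, 1))*C(22) = (-5 - (0 + 3*1))*(5*√22) = (-5 - (0 + 3))*(5*√22) = (-5 - 1*3)*(5*√22) = (-5 - 3)*(5*√22) = -40*√22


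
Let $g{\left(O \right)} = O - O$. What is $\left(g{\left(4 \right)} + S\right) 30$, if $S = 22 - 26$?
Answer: $-120$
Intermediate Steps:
$g{\left(O \right)} = 0$
$S = -4$ ($S = 22 - 26 = -4$)
$\left(g{\left(4 \right)} + S\right) 30 = \left(0 - 4\right) 30 = \left(-4\right) 30 = -120$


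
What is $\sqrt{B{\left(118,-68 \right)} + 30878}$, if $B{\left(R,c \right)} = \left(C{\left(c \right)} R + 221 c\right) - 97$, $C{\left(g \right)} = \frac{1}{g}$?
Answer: $\frac{\sqrt{18208462}}{34} \approx 125.5$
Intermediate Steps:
$B{\left(R,c \right)} = -97 + 221 c + \frac{R}{c}$ ($B{\left(R,c \right)} = \left(\frac{R}{c} + 221 c\right) - 97 = \left(221 c + \frac{R}{c}\right) - 97 = -97 + 221 c + \frac{R}{c}$)
$\sqrt{B{\left(118,-68 \right)} + 30878} = \sqrt{\left(-97 + 221 \left(-68\right) + \frac{118}{-68}\right) + 30878} = \sqrt{\left(-97 - 15028 + 118 \left(- \frac{1}{68}\right)\right) + 30878} = \sqrt{\left(-97 - 15028 - \frac{59}{34}\right) + 30878} = \sqrt{- \frac{514309}{34} + 30878} = \sqrt{\frac{535543}{34}} = \frac{\sqrt{18208462}}{34}$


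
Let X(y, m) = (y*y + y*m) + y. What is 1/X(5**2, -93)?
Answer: -1/1675 ≈ -0.00059702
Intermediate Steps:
X(y, m) = y + y**2 + m*y (X(y, m) = (y**2 + m*y) + y = y + y**2 + m*y)
1/X(5**2, -93) = 1/(5**2*(1 - 93 + 5**2)) = 1/(25*(1 - 93 + 25)) = 1/(25*(-67)) = 1/(-1675) = -1/1675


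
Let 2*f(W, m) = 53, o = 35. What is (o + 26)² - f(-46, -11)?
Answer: 7389/2 ≈ 3694.5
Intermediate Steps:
f(W, m) = 53/2 (f(W, m) = (½)*53 = 53/2)
(o + 26)² - f(-46, -11) = (35 + 26)² - 1*53/2 = 61² - 53/2 = 3721 - 53/2 = 7389/2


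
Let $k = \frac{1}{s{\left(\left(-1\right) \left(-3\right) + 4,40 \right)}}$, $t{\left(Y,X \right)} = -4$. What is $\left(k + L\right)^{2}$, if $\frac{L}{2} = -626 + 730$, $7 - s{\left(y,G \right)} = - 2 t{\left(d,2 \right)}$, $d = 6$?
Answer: $42849$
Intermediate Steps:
$s{\left(y,G \right)} = -1$ ($s{\left(y,G \right)} = 7 - \left(-2\right) \left(-4\right) = 7 - 8 = -1$)
$L = 208$ ($L = 2 \left(-626 + 730\right) = 2 \cdot 104 = 208$)
$k = -1$ ($k = \frac{1}{-1} = -1$)
$\left(k + L\right)^{2} = \left(-1 + 208\right)^{2} = 207^{2} = 42849$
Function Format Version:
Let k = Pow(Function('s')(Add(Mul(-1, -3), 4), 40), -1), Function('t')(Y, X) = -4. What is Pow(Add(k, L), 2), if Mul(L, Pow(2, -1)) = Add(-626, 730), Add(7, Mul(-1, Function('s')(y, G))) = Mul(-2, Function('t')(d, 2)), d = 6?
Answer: 42849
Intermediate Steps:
Function('s')(y, G) = -1 (Function('s')(y, G) = Add(7, Mul(-1, Mul(-2, -4))) = Add(7, Mul(-1, 8)) = Add(7, -8) = -1)
L = 208 (L = Mul(2, Add(-626, 730)) = Mul(2, 104) = 208)
k = -1 (k = Pow(-1, -1) = -1)
Pow(Add(k, L), 2) = Pow(Add(-1, 208), 2) = Pow(207, 2) = 42849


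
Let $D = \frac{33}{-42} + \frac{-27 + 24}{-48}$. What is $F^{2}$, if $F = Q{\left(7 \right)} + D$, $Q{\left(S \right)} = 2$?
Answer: $\frac{20449}{12544} \approx 1.6302$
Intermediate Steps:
$D = - \frac{81}{112}$ ($D = 33 \left(- \frac{1}{42}\right) - - \frac{1}{16} = - \frac{11}{14} + \frac{1}{16} = - \frac{81}{112} \approx -0.72321$)
$F = \frac{143}{112}$ ($F = 2 - \frac{81}{112} = \frac{143}{112} \approx 1.2768$)
$F^{2} = \left(\frac{143}{112}\right)^{2} = \frac{20449}{12544}$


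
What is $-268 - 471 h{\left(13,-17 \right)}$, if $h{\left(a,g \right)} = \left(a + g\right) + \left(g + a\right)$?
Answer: $3500$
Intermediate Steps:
$h{\left(a,g \right)} = 2 a + 2 g$ ($h{\left(a,g \right)} = \left(a + g\right) + \left(a + g\right) = 2 a + 2 g$)
$-268 - 471 h{\left(13,-17 \right)} = -268 - 471 \left(2 \cdot 13 + 2 \left(-17\right)\right) = -268 - 471 \left(26 - 34\right) = -268 - -3768 = -268 + 3768 = 3500$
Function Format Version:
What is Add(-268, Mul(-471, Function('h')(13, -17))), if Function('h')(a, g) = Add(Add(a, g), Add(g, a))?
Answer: 3500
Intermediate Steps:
Function('h')(a, g) = Add(Mul(2, a), Mul(2, g)) (Function('h')(a, g) = Add(Add(a, g), Add(a, g)) = Add(Mul(2, a), Mul(2, g)))
Add(-268, Mul(-471, Function('h')(13, -17))) = Add(-268, Mul(-471, Add(Mul(2, 13), Mul(2, -17)))) = Add(-268, Mul(-471, Add(26, -34))) = Add(-268, Mul(-471, -8)) = Add(-268, 3768) = 3500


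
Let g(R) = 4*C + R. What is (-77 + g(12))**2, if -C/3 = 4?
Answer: 12769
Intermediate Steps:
C = -12 (C = -3*4 = -12)
g(R) = -48 + R (g(R) = 4*(-12) + R = -48 + R)
(-77 + g(12))**2 = (-77 + (-48 + 12))**2 = (-77 - 36)**2 = (-113)**2 = 12769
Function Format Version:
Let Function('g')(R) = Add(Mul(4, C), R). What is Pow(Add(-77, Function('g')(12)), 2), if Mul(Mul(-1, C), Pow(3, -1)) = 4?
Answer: 12769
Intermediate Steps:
C = -12 (C = Mul(-3, 4) = -12)
Function('g')(R) = Add(-48, R) (Function('g')(R) = Add(Mul(4, -12), R) = Add(-48, R))
Pow(Add(-77, Function('g')(12)), 2) = Pow(Add(-77, Add(-48, 12)), 2) = Pow(Add(-77, -36), 2) = Pow(-113, 2) = 12769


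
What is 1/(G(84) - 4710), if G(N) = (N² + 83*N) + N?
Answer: 1/9402 ≈ 0.00010636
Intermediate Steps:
G(N) = N² + 84*N
1/(G(84) - 4710) = 1/(84*(84 + 84) - 4710) = 1/(84*168 - 4710) = 1/(14112 - 4710) = 1/9402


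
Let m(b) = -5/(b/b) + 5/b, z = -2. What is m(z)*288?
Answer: -2160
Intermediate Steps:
m(b) = -5 + 5/b (m(b) = -5/1 + 5/b = -5*1 + 5/b = -5 + 5/b)
m(z)*288 = (-5 + 5/(-2))*288 = (-5 + 5*(-1/2))*288 = (-5 - 5/2)*288 = -15/2*288 = -2160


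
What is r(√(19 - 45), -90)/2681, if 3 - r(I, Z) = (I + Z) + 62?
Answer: 31/2681 - I*√26/2681 ≈ 0.011563 - 0.0019019*I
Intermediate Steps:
r(I, Z) = -59 - I - Z (r(I, Z) = 3 - ((I + Z) + 62) = 3 - (62 + I + Z) = 3 + (-62 - I - Z) = -59 - I - Z)
r(√(19 - 45), -90)/2681 = (-59 - √(19 - 45) - 1*(-90))/2681 = (-59 - √(-26) + 90)*(1/2681) = (-59 - I*√26 + 90)*(1/2681) = (31 - I*√26)*(1/2681) = 31/2681 - I*√26/2681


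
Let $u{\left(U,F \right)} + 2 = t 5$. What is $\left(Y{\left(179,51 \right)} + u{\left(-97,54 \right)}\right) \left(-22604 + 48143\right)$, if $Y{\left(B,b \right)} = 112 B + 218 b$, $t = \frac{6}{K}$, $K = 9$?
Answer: $795982526$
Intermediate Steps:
$t = \frac{2}{3}$ ($t = \frac{6}{9} = 6 \cdot \frac{1}{9} = \frac{2}{3} \approx 0.66667$)
$u{\left(U,F \right)} = \frac{4}{3}$ ($u{\left(U,F \right)} = -2 + \frac{2}{3} \cdot 5 = -2 + \frac{10}{3} = \frac{4}{3}$)
$\left(Y{\left(179,51 \right)} + u{\left(-97,54 \right)}\right) \left(-22604 + 48143\right) = \left(\left(112 \cdot 179 + 218 \cdot 51\right) + \frac{4}{3}\right) \left(-22604 + 48143\right) = \left(\left(20048 + 11118\right) + \frac{4}{3}\right) 25539 = \left(31166 + \frac{4}{3}\right) 25539 = \frac{93502}{3} \cdot 25539 = 795982526$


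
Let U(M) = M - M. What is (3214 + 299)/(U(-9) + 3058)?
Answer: 3513/3058 ≈ 1.1488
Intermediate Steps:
U(M) = 0
(3214 + 299)/(U(-9) + 3058) = (3214 + 299)/(0 + 3058) = 3513/3058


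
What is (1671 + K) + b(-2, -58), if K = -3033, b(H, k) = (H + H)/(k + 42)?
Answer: -5447/4 ≈ -1361.8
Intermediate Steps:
b(H, k) = 2*H/(42 + k) (b(H, k) = (2*H)/(42 + k) = 2*H/(42 + k))
(1671 + K) + b(-2, -58) = (1671 - 3033) + 2*(-2)/(42 - 58) = -1362 + 2*(-2)/(-16) = -1362 + 2*(-2)*(-1/16) = -1362 + ¼ = -5447/4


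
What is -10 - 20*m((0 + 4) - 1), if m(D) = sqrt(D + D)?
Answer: -10 - 20*sqrt(6) ≈ -58.990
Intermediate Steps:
m(D) = sqrt(2)*sqrt(D) (m(D) = sqrt(2*D) = sqrt(2)*sqrt(D))
-10 - 20*m((0 + 4) - 1) = -10 - 20*sqrt(2)*sqrt((0 + 4) - 1) = -10 - 20*sqrt(2)*sqrt(4 - 1) = -10 - 20*sqrt(2)*sqrt(3) = -10 - 20*sqrt(6)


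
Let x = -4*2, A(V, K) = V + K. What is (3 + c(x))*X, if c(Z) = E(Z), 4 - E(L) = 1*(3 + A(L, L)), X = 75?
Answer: 1500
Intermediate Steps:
A(V, K) = K + V
x = -8
E(L) = 1 - 2*L (E(L) = 4 - (3 + (L + L)) = 4 - (3 + 2*L) = 4 + (-3 - 2*L) = 1 - 2*L)
c(Z) = 1 - 2*Z
(3 + c(x))*X = (3 + (1 - 2*(-8)))*75 = (3 + (1 + 16))*75 = (3 + 17)*75 = 20*75 = 1500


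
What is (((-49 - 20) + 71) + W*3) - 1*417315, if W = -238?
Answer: -418027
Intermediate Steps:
(((-49 - 20) + 71) + W*3) - 1*417315 = (((-49 - 20) + 71) - 238*3) - 1*417315 = ((-69 + 71) - 714) - 417315 = (2 - 714) - 417315 = -712 - 417315 = -418027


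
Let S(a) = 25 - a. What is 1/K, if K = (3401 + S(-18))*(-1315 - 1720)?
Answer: -1/10452540 ≈ -9.5671e-8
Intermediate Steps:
K = -10452540 (K = (3401 + (25 - 1*(-18)))*(-1315 - 1720) = (3401 + (25 + 18))*(-3035) = (3401 + 43)*(-3035) = 3444*(-3035) = -10452540)
1/K = 1/(-10452540) = -1/10452540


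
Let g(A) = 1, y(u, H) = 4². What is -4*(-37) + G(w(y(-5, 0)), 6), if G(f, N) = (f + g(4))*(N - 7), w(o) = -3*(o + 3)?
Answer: 204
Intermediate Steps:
y(u, H) = 16
w(o) = -9 - 3*o (w(o) = -3*(3 + o) = -9 - 3*o)
G(f, N) = (1 + f)*(-7 + N) (G(f, N) = (f + 1)*(N - 7) = (1 + f)*(-7 + N))
-4*(-37) + G(w(y(-5, 0)), 6) = -4*(-37) + (-7 + 6 - 7*(-9 - 3*16) + 6*(-9 - 3*16)) = 148 + (-7 + 6 - 7*(-9 - 48) + 6*(-9 - 48)) = 148 + (-7 + 6 - 7*(-57) + 6*(-57)) = 148 + (-7 + 6 + 399 - 342) = 148 + 56 = 204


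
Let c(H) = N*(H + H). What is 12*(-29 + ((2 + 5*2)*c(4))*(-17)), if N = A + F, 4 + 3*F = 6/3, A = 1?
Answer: -6876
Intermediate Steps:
F = -⅔ (F = -4/3 + (6/3)/3 = -4/3 + (6*(⅓))/3 = -4/3 + (⅓)*2 = -4/3 + ⅔ = -⅔ ≈ -0.66667)
N = ⅓ (N = 1 - ⅔ = ⅓ ≈ 0.33333)
c(H) = 2*H/3 (c(H) = (H + H)/3 = (2*H)/3 = 2*H/3)
12*(-29 + ((2 + 5*2)*c(4))*(-17)) = 12*(-29 + ((2 + 5*2)*((⅔)*4))*(-17)) = 12*(-29 + ((2 + 10)*(8/3))*(-17)) = 12*(-29 + (12*(8/3))*(-17)) = 12*(-29 + 32*(-17)) = 12*(-29 - 544) = 12*(-573) = -6876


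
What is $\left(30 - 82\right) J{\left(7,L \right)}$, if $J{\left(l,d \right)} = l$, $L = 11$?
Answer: $-364$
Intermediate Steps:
$\left(30 - 82\right) J{\left(7,L \right)} = \left(30 - 82\right) 7 = \left(-52\right) 7 = -364$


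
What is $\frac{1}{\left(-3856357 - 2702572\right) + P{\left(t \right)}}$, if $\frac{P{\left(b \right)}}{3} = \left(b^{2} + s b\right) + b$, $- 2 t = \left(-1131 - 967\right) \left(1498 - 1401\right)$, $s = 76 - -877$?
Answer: $\frac{1}{31345677184} \approx 3.1902 \cdot 10^{-11}$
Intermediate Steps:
$s = 953$ ($s = 76 + 877 = 953$)
$t = 101753$ ($t = - \frac{\left(-1131 - 967\right) \left(1498 - 1401\right)}{2} = - \frac{\left(-2098\right) 97}{2} = \left(- \frac{1}{2}\right) \left(-203506\right) = 101753$)
$P{\left(b \right)} = 3 b^{2} + 2862 b$ ($P{\left(b \right)} = 3 \left(\left(b^{2} + 953 b\right) + b\right) = 3 \left(b^{2} + 954 b\right) = 3 b^{2} + 2862 b$)
$\frac{1}{\left(-3856357 - 2702572\right) + P{\left(t \right)}} = \frac{1}{\left(-3856357 - 2702572\right) + 3 \cdot 101753 \left(954 + 101753\right)} = \frac{1}{-6558929 + 3 \cdot 101753 \cdot 102707} = \frac{1}{-6558929 + 31352236113} = \frac{1}{31345677184}$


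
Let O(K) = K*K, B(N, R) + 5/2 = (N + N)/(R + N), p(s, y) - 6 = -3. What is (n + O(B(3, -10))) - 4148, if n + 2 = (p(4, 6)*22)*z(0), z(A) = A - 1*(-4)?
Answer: -759447/196 ≈ -3874.7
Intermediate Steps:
p(s, y) = 3 (p(s, y) = 6 - 3 = 3)
B(N, R) = -5/2 + 2*N/(N + R) (B(N, R) = -5/2 + (N + N)/(R + N) = -5/2 + (2*N)/(N + R) = -5/2 + 2*N/(N + R))
z(A) = 4 + A (z(A) = A + 4 = 4 + A)
O(K) = K²
n = 262 (n = -2 + (3*22)*(4 + 0) = -2 + 66*4 = -2 + 264 = 262)
(n + O(B(3, -10))) - 4148 = (262 + ((-1*3 - 5*(-10))/(2*(3 - 10)))²) - 4148 = (262 + ((½)*(-3 + 50)/(-7))²) - 4148 = (262 + ((½)*(-⅐)*47)²) - 4148 = (262 + (-47/14)²) - 4148 = (262 + 2209/196) - 4148 = 53561/196 - 4148 = -759447/196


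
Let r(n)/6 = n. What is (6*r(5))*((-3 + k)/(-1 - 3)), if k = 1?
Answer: 90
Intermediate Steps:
r(n) = 6*n
(6*r(5))*((-3 + k)/(-1 - 3)) = (6*(6*5))*((-3 + 1)/(-1 - 3)) = (6*30)*(-2/(-4)) = 180*(-2*(-¼)) = 180*(½) = 90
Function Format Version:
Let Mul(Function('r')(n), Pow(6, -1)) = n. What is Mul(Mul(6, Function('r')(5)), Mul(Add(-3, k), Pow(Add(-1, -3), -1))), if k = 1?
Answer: 90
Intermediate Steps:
Function('r')(n) = Mul(6, n)
Mul(Mul(6, Function('r')(5)), Mul(Add(-3, k), Pow(Add(-1, -3), -1))) = Mul(Mul(6, Mul(6, 5)), Mul(Add(-3, 1), Pow(Add(-1, -3), -1))) = Mul(Mul(6, 30), Mul(-2, Pow(-4, -1))) = Mul(180, Mul(-2, Rational(-1, 4))) = Mul(180, Rational(1, 2)) = 90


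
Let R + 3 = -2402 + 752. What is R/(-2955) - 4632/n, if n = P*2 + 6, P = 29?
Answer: -565907/7880 ≈ -71.816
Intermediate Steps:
n = 64 (n = 29*2 + 6 = 58 + 6 = 64)
R = -1653 (R = -3 + (-2402 + 752) = -3 - 1650 = -1653)
R/(-2955) - 4632/n = -1653/(-2955) - 4632/64 = -1653*(-1/2955) - 4632*1/64 = 551/985 - 579/8 = -565907/7880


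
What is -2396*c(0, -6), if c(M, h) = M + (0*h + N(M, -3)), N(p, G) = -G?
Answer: -7188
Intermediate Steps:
c(M, h) = 3 + M (c(M, h) = M + (0*h - 1*(-3)) = M + (0 + 3) = M + 3 = 3 + M)
-2396*c(0, -6) = -2396*(3 + 0) = -2396*3 = -7188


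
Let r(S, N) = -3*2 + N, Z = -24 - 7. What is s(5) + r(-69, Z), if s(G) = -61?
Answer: -98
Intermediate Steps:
Z = -31
r(S, N) = -6 + N
s(5) + r(-69, Z) = -61 + (-6 - 31) = -61 - 37 = -98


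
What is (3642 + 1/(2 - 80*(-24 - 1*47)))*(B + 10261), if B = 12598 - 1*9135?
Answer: 142001164390/2841 ≈ 4.9983e+7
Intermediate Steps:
B = 3463 (B = 12598 - 9135 = 3463)
(3642 + 1/(2 - 80*(-24 - 1*47)))*(B + 10261) = (3642 + 1/(2 - 80*(-24 - 1*47)))*(3463 + 10261) = (3642 + 1/(2 - 80*(-24 - 47)))*13724 = (3642 + 1/(2 - 80*(-71)))*13724 = (3642 + 1/(2 + 5680))*13724 = (3642 + 1/5682)*13724 = (20693845/5682)*13724 = 142001164390/2841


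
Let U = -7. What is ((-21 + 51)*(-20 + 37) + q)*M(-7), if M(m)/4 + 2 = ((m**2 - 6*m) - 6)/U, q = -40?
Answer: -186120/7 ≈ -26589.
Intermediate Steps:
M(m) = -32/7 - 4*m**2/7 + 24*m/7 (M(m) = -8 + 4*(((m**2 - 6*m) - 6)/(-7)) = -8 + 4*((-6 + m**2 - 6*m)*(-1/7)) = -8 + 4*(6/7 - m**2/7 + 6*m/7) = -8 + (24/7 - 4*m**2/7 + 24*m/7) = -32/7 - 4*m**2/7 + 24*m/7)
((-21 + 51)*(-20 + 37) + q)*M(-7) = ((-21 + 51)*(-20 + 37) - 40)*(-32/7 - 4/7*(-7)**2 + (24/7)*(-7)) = (30*17 - 40)*(-32/7 - 4/7*49 - 24) = (510 - 40)*(-32/7 - 28 - 24) = 470*(-396/7) = -186120/7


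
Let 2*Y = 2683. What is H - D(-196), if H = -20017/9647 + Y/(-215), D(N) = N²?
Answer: -159392125571/4148210 ≈ -38424.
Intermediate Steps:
Y = 2683/2 (Y = (½)*2683 = 2683/2 ≈ 1341.5)
H = -34490211/4148210 (H = -20017/9647 + (2683/2)/(-215) = -20017*1/9647 + (2683/2)*(-1/215) = -20017/9647 - 2683/430 = -34490211/4148210 ≈ -8.3145)
H - D(-196) = -34490211/4148210 - 1*(-196)² = -34490211/4148210 - 1*38416 = -34490211/4148210 - 38416 = -159392125571/4148210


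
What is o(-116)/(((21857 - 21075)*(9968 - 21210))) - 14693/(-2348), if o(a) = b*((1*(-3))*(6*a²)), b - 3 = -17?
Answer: 4328853097/737208604 ≈ 5.8719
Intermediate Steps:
b = -14 (b = 3 - 17 = -14)
o(a) = 252*a² (o(a) = -14*1*(-3)*6*a² = -(-42)*6*a² = -(-252)*a² = 252*a²)
o(-116)/(((21857 - 21075)*(9968 - 21210))) - 14693/(-2348) = (252*(-116)²)/(((21857 - 21075)*(9968 - 21210))) - 14693/(-2348) = (252*13456)/((782*(-11242))) - 14693*(-1/2348) = 3390912/(-8791244) + 14693/2348 = 3390912*(-1/8791244) + 14693/2348 = -121104/313973 + 14693/2348 = 4328853097/737208604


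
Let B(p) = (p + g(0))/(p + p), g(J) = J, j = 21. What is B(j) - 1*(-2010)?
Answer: 4021/2 ≈ 2010.5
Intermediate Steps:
B(p) = 1/2 (B(p) = (p + 0)/(p + p) = p/((2*p)) = p*(1/(2*p)) = 1/2)
B(j) - 1*(-2010) = 1/2 - 1*(-2010) = 1/2 + 2010 = 4021/2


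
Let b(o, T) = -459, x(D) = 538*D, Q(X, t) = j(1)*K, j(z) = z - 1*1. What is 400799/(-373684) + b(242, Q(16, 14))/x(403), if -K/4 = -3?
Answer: -43535177671/40509961388 ≈ -1.0747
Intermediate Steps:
K = 12 (K = -4*(-3) = 12)
j(z) = -1 + z (j(z) = z - 1 = -1 + z)
Q(X, t) = 0 (Q(X, t) = (-1 + 1)*12 = 0*12 = 0)
400799/(-373684) + b(242, Q(16, 14))/x(403) = 400799/(-373684) - 459/(538*403) = 400799*(-1/373684) - 459/216814 = -400799/373684 - 459*1/216814 = -400799/373684 - 459/216814 = -43535177671/40509961388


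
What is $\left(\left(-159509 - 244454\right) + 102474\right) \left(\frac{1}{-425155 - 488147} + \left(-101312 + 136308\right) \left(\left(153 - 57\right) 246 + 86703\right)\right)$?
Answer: $- \frac{1063052233547174727383}{913302} \approx -1.164 \cdot 10^{15}$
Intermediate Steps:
$\left(\left(-159509 - 244454\right) + 102474\right) \left(\frac{1}{-425155 - 488147} + \left(-101312 + 136308\right) \left(\left(153 - 57\right) 246 + 86703\right)\right) = \left(\left(-159509 - 244454\right) + 102474\right) \left(\frac{1}{-913302} + 34996 \left(96 \cdot 246 + 86703\right)\right) = \left(-403963 + 102474\right) \left(- \frac{1}{913302} + 34996 \left(23616 + 86703\right)\right) = - 301489 \left(- \frac{1}{913302} + 34996 \cdot 110319\right) = - 301489 \left(- \frac{1}{913302} + 3860723724\right) = \left(-301489\right) \frac{3526006698576647}{913302} = - \frac{1063052233547174727383}{913302}$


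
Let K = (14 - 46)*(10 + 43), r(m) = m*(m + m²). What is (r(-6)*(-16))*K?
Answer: -4884480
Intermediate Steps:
K = -1696 (K = -32*53 = -1696)
(r(-6)*(-16))*K = (((-6)²*(1 - 6))*(-16))*(-1696) = ((36*(-5))*(-16))*(-1696) = -180*(-16)*(-1696) = 2880*(-1696) = -4884480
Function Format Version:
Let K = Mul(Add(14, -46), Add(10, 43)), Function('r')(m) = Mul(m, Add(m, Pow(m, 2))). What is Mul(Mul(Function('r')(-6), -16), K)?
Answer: -4884480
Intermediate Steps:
K = -1696 (K = Mul(-32, 53) = -1696)
Mul(Mul(Function('r')(-6), -16), K) = Mul(Mul(Mul(Pow(-6, 2), Add(1, -6)), -16), -1696) = Mul(Mul(Mul(36, -5), -16), -1696) = Mul(Mul(-180, -16), -1696) = Mul(2880, -1696) = -4884480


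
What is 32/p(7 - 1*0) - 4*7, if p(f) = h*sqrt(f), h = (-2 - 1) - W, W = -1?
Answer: -28 - 16*sqrt(7)/7 ≈ -34.047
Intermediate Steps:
h = -2 (h = (-2 - 1) - 1*(-1) = -3 + 1 = -2)
p(f) = -2*sqrt(f)
32/p(7 - 1*0) - 4*7 = 32/((-2*sqrt(7 - 1*0))) - 4*7 = 32/((-2*sqrt(7 + 0))) - 28 = 32/((-2*sqrt(7))) - 28 = 32*(-sqrt(7)/14) - 28 = -16*sqrt(7)/7 - 28 = -28 - 16*sqrt(7)/7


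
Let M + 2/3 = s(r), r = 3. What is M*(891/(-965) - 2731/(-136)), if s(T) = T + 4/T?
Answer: 27656629/393720 ≈ 70.244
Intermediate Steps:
M = 11/3 (M = -2/3 + (3 + 4/3) = -2/3 + 13/3 = 11/3 ≈ 3.6667)
M*(891/(-965) - 2731/(-136)) = 11*(891/(-965) - 2731/(-136))/3 = 11*(891*(-1/965) - 2731*(-1/136))/3 = 11*(-891/965 + 2731/136)/3 = (11/3)*(2514239/131240) = 27656629/393720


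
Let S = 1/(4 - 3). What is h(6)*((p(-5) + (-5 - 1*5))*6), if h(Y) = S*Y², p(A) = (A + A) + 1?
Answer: -4104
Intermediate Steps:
p(A) = 1 + 2*A (p(A) = 2*A + 1 = 1 + 2*A)
S = 1 (S = 1/1 = 1)
h(Y) = Y² (h(Y) = 1*Y² = Y²)
h(6)*((p(-5) + (-5 - 1*5))*6) = 6²*(((1 + 2*(-5)) + (-5 - 1*5))*6) = 36*(((1 - 10) + (-5 - 5))*6) = 36*((-9 - 10)*6) = 36*(-19*6) = 36*(-114) = -4104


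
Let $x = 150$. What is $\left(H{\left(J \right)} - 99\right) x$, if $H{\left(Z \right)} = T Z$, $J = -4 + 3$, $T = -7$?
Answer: $-13800$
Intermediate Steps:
$J = -1$
$H{\left(Z \right)} = - 7 Z$
$\left(H{\left(J \right)} - 99\right) x = \left(\left(-7\right) \left(-1\right) - 99\right) 150 = \left(7 - 99\right) 150 = \left(-92\right) 150 = -13800$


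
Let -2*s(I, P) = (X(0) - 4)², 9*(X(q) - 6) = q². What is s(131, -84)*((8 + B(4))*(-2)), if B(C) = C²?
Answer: 96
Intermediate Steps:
X(q) = 6 + q²/9
s(I, P) = -2 (s(I, P) = -((6 + (⅑)*0²) - 4)²/2 = -((6 + (⅑)*0) - 4)²/2 = -((6 + 0) - 4)²/2 = -(6 - 4)²/2 = -½*2² = -½*4 = -2)
s(131, -84)*((8 + B(4))*(-2)) = -2*(8 + 4²)*(-2) = -2*(8 + 16)*(-2) = -48*(-2) = -2*(-48) = 96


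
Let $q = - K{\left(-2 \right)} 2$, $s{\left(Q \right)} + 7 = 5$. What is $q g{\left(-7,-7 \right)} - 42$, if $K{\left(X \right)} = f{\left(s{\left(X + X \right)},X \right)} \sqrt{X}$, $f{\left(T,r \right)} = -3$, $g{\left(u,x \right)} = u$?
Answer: $-42 - 42 i \sqrt{2} \approx -42.0 - 59.397 i$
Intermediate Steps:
$s{\left(Q \right)} = -2$ ($s{\left(Q \right)} = -7 + 5 = -2$)
$K{\left(X \right)} = - 3 \sqrt{X}$
$q = 6 i \sqrt{2}$ ($q = - \left(-3\right) \sqrt{-2} \cdot 2 = - \left(-3\right) i \sqrt{2} \cdot 2 = 3 i \sqrt{2} \cdot 2 = 6 i \sqrt{2} \approx 8.4853 i$)
$q g{\left(-7,-7 \right)} - 42 = 6 i \sqrt{2} \left(-7\right) - 42 = - 42 i \sqrt{2} - 42 = -42 - 42 i \sqrt{2}$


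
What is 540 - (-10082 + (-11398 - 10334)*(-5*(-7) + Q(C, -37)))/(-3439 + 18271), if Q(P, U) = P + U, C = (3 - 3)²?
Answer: 3987949/7416 ≈ 537.75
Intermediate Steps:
C = 0 (C = 0² = 0)
540 - (-10082 + (-11398 - 10334)*(-5*(-7) + Q(C, -37)))/(-3439 + 18271) = 540 - (-10082 + (-11398 - 10334)*(-5*(-7) + (0 - 37)))/(-3439 + 18271) = 540 - (-10082 - 21732*(35 - 37))/14832 = 540 - (-10082 - 21732*(-2))/14832 = 540 - (-10082 + 43464)/14832 = 540 - 33382/14832 = 540 - 1*16691/7416 = 540 - 16691/7416 = 3987949/7416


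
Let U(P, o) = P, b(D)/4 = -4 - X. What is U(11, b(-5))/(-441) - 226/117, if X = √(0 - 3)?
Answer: -3739/1911 ≈ -1.9566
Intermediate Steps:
X = I*√3 (X = √(-3) = I*√3 ≈ 1.732*I)
b(D) = -16 - 4*I*√3 (b(D) = 4*(-4 - I*√3) = -16 - 4*I*√3)
U(11, b(-5))/(-441) - 226/117 = 11/(-441) - 226/117 = 11*(-1/441) - 226*1/117 = -11/441 - 226/117 = -3739/1911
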